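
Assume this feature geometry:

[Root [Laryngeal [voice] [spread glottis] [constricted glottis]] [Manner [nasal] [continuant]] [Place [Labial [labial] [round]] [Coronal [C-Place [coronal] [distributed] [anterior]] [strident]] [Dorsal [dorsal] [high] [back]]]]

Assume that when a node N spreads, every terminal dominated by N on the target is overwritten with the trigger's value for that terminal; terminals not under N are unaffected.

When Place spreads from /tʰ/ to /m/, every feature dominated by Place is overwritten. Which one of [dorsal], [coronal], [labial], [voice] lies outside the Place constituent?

The terminals dominated by Place are [labial], [round], [coronal], [distributed], [anterior], [strident], [dorsal], [high], [back].
Of the listed options, [dorsal], [labial], [coronal] are among these and would be overwritten by spreading Place.
[voice] attaches under Laryngeal, not under Place, so /m/ retains its own value for [voice].

[voice]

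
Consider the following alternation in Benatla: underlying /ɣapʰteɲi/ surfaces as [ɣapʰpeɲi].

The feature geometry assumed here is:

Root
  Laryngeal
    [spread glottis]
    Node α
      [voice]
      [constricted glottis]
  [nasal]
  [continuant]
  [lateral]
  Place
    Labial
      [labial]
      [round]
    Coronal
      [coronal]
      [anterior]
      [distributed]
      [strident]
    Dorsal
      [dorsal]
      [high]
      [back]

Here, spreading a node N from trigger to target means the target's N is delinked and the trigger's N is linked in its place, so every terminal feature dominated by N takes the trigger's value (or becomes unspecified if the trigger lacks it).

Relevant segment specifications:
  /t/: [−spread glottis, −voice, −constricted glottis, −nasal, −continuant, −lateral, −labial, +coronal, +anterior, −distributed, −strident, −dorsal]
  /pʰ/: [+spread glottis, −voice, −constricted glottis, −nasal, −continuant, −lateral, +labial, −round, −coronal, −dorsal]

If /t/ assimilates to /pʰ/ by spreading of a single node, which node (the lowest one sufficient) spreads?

The alternation /t/ → [p] changes [labial], [round], [coronal], [anterior], [distributed], [strident] and nothing else.
The smallest constituent containing every changed terminal is Place — each of its daughters lacks at least one of the affected features.
If Place spreads, every terminal under it takes /pʰ/'s value, producing [p] as observed.
Since [spread glottis] is preserved even though /pʰ/ disagrees there, no node above Place spread.

Place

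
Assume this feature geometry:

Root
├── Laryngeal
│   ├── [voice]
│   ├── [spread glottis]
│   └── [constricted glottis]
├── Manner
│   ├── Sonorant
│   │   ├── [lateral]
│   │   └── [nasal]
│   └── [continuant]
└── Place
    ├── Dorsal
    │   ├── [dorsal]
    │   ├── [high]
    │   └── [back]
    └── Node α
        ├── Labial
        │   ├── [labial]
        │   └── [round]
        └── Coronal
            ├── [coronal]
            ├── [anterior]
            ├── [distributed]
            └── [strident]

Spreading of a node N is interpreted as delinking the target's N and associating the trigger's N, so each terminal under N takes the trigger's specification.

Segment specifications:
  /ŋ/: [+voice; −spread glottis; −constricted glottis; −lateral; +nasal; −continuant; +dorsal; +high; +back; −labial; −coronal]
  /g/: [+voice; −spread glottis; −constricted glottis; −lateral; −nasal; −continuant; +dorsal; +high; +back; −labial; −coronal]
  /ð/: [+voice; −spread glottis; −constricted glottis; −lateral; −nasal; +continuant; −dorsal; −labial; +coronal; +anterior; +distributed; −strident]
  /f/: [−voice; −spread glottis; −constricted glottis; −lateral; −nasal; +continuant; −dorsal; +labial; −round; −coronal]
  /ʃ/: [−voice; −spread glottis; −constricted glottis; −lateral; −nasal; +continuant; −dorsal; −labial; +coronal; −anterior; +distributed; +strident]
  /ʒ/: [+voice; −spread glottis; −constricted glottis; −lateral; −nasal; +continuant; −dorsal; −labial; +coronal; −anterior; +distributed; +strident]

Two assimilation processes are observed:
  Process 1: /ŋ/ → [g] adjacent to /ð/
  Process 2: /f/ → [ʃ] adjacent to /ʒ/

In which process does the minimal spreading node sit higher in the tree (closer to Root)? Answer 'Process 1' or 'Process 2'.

Process 2

Process 1 alters [nasal]; the lowest dominating node is [nasal] (depth 3 from Root).
Process 2 alters [labial], [round], [coronal], [anterior], [distributed], [strident]; the lowest common ancestor is Node α (depth 2 from Root).
Node α is closer to Root than [nasal], so Process 2 spreads the higher node.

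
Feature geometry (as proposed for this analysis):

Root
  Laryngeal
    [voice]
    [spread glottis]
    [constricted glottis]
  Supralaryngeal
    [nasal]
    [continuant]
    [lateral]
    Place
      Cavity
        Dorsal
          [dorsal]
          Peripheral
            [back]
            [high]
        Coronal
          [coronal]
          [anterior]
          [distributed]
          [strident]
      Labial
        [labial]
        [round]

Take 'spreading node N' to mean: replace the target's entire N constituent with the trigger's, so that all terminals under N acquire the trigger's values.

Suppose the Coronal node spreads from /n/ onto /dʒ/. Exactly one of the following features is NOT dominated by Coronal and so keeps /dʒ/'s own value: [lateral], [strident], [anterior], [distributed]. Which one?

Under this geometry, Coronal contains [coronal], [anterior], [distributed], [strident].
Spreading Coronal replaces [anterior], [distributed], [strident] with the trigger's values, since each sits inside the Coronal constituent.
[lateral] is not within the Coronal subtree (it hangs from Supralaryngeal), so /dʒ/'s [lateral] value survives.

[lateral]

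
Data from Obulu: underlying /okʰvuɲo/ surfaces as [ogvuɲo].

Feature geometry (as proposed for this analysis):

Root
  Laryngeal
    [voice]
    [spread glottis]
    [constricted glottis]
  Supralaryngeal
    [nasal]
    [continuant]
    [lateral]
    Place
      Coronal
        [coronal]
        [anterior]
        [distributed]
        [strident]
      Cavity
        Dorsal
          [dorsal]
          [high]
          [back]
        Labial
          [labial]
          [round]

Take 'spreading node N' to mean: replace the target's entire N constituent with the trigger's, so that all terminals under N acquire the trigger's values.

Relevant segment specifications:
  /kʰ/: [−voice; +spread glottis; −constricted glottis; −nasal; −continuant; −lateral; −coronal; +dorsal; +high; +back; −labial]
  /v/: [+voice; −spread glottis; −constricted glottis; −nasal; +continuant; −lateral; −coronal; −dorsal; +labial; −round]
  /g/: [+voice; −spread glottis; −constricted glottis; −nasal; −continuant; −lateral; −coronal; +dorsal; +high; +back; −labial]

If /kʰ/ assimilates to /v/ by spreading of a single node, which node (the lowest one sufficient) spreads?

/kʰ/ and [g] differ in [voice], [spread glottis]; every other specified feature is identical.
Tracing each changed feature up the tree, the paths first meet at Laryngeal; any lower node misses at least one of them.
Spreading Laryngeal from /v/ overwrites each of those terminals with /v/'s values, yielding exactly [g].
Had Root spread, [labial], [dorsal] would have taken /v/'s values; they stay as in /kʰ/, confirming the spreading constituent is exactly Laryngeal.

Laryngeal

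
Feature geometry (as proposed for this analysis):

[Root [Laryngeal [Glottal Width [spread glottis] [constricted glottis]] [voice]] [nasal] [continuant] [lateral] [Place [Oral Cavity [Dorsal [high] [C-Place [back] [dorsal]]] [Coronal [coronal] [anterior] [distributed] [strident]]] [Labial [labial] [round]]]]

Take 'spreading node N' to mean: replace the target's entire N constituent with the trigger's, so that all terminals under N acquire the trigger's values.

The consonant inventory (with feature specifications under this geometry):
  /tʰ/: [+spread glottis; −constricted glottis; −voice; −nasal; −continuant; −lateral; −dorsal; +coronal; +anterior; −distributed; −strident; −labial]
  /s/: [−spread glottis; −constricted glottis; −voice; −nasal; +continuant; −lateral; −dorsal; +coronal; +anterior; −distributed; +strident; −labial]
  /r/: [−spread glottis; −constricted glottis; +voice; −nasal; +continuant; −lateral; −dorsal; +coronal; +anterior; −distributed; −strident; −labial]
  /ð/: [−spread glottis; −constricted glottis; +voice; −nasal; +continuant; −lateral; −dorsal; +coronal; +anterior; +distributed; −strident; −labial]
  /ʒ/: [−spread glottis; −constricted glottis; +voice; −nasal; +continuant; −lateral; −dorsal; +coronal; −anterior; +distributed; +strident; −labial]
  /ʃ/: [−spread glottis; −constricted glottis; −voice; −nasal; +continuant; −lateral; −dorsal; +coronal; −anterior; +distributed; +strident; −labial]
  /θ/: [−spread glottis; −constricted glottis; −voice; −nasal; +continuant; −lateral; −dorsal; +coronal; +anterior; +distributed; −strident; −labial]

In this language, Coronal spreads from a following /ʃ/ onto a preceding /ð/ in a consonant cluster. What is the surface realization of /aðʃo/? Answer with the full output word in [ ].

[aʒʃo]

The Coronal node dominates the terminals [coronal], [anterior], [distributed], [strident].
The target acquires /ʃ/'s values for everything under Coronal — [+coronal], [−anterior], [+distributed], [+strident] — while keeping its own [spread glottis], [constricted glottis], [voice], ….
Among the inventory, only /ʒ/ has exactly this specification, giving the surface form [aʒʃo].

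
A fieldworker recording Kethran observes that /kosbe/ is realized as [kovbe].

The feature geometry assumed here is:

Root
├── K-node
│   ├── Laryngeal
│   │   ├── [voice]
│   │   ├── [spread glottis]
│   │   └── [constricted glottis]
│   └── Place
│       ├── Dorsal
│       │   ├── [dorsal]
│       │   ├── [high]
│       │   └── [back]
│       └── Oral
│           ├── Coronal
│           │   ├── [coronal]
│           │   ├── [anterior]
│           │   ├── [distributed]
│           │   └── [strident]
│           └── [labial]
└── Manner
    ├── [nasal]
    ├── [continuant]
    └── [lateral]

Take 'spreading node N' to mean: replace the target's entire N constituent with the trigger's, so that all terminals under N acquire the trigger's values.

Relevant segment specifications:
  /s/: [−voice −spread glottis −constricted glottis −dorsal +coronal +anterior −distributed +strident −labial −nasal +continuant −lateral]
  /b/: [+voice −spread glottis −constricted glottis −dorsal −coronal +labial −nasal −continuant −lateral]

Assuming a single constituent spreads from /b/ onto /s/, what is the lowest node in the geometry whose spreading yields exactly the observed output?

The alternation /s/ → [v] changes [voice], [labial], [coronal], [anterior], [distributed], [strident] and nothing else.
The smallest constituent containing every changed terminal is K-node — each of its daughters lacks at least one of the affected features.
If K-node spreads, every terminal under it takes /b/'s value, producing [v] as observed.
Since [continuant] is preserved even though /b/ disagrees there, no node above K-node spread.

K-node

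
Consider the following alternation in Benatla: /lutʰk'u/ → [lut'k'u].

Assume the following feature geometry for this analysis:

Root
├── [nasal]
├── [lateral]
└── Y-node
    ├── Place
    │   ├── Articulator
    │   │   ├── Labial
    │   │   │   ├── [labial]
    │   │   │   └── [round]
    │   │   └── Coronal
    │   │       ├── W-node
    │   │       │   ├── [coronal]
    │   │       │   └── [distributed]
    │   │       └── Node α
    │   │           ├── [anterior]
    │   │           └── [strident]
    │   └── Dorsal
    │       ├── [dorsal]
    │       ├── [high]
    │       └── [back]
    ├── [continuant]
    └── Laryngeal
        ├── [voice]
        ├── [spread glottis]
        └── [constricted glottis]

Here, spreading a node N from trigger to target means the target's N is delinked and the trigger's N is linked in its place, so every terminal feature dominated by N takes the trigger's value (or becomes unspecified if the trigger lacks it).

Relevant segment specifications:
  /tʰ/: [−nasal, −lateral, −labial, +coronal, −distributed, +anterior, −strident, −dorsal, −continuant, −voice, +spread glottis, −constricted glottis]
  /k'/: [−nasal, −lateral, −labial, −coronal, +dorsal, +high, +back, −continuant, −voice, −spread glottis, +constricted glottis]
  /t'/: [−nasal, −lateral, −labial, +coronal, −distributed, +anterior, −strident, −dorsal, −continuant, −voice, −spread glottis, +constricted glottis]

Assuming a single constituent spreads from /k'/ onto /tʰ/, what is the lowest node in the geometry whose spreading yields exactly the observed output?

Laryngeal

The alternation /tʰ/ → [t'] changes [spread glottis], [constricted glottis] and nothing else.
These terminals are all dominated by Laryngeal, and no proper subconstituent of Laryngeal covers them all; Laryngeal is their lowest common ancestor.
Delinking /tʰ/'s Laryngeal and associating /k'/'s Laryngeal gives precisely the feature bundle of [t'].
[coronal], [dorsal] — on which /k'/ differs from /tʰ/ — are unchanged, so neither Y-node nor anything higher can have spread; the constituent is no larger than Laryngeal.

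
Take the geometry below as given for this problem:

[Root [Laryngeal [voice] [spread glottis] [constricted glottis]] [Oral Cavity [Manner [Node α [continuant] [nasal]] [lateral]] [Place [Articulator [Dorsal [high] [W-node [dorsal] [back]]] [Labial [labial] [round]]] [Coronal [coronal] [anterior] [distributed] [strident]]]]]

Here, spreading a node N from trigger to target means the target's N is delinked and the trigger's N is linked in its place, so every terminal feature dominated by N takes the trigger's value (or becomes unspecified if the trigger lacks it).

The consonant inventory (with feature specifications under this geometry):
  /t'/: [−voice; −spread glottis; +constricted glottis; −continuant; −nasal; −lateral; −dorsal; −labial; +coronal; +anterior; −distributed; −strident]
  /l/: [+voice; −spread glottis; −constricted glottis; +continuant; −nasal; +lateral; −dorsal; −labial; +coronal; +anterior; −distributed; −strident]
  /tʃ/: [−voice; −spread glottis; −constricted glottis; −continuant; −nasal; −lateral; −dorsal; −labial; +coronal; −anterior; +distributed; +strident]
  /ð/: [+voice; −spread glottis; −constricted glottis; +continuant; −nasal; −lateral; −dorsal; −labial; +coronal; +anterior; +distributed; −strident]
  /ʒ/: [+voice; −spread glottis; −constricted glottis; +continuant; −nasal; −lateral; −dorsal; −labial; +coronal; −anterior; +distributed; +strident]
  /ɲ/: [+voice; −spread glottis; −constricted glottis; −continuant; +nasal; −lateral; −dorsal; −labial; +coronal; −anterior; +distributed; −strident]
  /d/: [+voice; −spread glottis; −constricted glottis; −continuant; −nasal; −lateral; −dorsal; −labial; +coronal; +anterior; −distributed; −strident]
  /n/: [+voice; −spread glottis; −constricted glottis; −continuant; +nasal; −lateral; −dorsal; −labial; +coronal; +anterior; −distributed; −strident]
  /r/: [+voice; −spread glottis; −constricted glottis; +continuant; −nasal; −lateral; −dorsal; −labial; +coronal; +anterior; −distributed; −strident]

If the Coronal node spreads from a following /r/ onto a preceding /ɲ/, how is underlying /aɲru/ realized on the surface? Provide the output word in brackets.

Coronal immediately or transitively dominates [coronal], [anterior], [distributed], [strident].
After delinking /ɲ/'s Coronal and linking /r/'s, the affected terminals become [+coronal], [+anterior], [−distributed], [−strident]; [voice], [spread glottis], [constricted glottis], … (outside Coronal) are retained from /ɲ/.
This feature bundle is that of [n], so /aɲru/ surfaces as [anru].

[anru]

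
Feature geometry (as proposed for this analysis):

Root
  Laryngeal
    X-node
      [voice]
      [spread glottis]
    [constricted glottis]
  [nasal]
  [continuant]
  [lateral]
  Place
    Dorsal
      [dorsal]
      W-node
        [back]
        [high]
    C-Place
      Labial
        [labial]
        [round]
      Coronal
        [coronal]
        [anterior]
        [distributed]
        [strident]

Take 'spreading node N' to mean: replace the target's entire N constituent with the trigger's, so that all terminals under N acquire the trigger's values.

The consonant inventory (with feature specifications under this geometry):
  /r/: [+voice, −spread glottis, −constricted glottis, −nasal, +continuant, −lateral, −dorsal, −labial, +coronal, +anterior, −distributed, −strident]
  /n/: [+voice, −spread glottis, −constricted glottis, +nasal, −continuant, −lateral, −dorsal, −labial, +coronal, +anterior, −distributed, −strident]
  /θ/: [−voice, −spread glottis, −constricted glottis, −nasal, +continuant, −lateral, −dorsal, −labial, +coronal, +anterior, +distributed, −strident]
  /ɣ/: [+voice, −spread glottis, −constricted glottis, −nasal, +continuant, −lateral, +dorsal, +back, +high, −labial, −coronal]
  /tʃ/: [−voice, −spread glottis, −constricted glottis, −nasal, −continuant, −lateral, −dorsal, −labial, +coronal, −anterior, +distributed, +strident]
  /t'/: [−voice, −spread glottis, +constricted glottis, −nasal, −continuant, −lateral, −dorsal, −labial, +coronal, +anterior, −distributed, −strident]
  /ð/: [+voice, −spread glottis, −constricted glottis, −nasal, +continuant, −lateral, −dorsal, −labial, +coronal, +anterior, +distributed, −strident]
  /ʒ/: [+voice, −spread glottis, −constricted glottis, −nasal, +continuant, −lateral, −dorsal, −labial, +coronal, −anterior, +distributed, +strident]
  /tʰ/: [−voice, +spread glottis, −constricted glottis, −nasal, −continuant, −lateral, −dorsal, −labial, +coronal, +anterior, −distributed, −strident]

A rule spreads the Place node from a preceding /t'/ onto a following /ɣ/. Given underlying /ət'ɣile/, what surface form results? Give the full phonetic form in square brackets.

Place immediately or transitively dominates [dorsal], [back], [high], [labial], [round], [coronal], [anterior], [distributed], [strident].
After delinking /ɣ/'s Place and linking /t'/'s, the affected terminals become [−dorsal], [−labial], [+coronal], [+anterior], [−distributed], [−strident]; [voice], [spread glottis], [constricted glottis], … (outside Place) are retained from /ɣ/.
This feature bundle is that of [r], so /ət'ɣile/ surfaces as [ət'rile].

[ət'rile]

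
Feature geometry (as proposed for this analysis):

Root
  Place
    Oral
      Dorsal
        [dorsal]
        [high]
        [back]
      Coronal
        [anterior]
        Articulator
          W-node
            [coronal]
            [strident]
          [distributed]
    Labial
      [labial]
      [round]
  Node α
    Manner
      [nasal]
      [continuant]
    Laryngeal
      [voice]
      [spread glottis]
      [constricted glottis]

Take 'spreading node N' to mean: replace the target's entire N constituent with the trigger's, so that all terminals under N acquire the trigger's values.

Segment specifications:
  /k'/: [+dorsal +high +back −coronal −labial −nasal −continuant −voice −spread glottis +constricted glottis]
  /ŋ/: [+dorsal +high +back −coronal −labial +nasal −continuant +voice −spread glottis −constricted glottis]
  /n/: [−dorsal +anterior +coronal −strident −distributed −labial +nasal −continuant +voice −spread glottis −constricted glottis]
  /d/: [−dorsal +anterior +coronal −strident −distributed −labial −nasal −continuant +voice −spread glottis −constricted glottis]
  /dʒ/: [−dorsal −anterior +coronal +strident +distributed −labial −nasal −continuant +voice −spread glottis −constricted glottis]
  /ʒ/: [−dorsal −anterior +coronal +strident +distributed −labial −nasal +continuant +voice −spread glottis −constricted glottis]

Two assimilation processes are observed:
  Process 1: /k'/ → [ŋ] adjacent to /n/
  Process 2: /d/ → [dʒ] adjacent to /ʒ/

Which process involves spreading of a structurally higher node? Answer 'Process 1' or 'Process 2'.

Process 1

In Process 1, [voice], [constricted glottis], [nasal] change, so the minimal spreading node is Node α at depth 1.
In Process 2, [anterior], [distributed], [strident] change, so the minimal spreading node is Coronal at depth 3.
Depth 1 < depth 3; Process 1 involves the structurally higher constituent Node α.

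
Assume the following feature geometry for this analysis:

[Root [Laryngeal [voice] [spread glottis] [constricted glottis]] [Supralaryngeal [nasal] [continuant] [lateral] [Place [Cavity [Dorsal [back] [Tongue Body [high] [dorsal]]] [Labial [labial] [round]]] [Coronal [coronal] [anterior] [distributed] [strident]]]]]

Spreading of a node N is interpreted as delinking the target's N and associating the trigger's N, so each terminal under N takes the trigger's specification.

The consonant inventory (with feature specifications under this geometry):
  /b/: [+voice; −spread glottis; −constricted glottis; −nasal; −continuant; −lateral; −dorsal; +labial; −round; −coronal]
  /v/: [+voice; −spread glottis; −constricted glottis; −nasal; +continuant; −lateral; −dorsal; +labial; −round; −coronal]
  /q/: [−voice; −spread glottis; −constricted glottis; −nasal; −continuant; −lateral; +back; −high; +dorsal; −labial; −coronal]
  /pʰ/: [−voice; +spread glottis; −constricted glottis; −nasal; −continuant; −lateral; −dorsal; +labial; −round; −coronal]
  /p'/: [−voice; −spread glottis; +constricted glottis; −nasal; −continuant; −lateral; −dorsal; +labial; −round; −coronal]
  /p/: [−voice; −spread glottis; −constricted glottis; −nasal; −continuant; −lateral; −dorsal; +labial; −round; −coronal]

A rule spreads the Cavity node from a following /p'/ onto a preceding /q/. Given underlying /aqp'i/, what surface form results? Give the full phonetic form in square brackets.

The Cavity node dominates the terminals [back], [high], [dorsal], [labial], [round].
After delinking /q/'s Cavity and linking /p'/'s, the affected terminals become [−dorsal], [+labial], [−round]; [voice], [spread glottis], [constricted glottis], … (outside Cavity) are retained from /q/.
This feature bundle is that of [p], so /aqp'i/ surfaces as [app'i].

[app'i]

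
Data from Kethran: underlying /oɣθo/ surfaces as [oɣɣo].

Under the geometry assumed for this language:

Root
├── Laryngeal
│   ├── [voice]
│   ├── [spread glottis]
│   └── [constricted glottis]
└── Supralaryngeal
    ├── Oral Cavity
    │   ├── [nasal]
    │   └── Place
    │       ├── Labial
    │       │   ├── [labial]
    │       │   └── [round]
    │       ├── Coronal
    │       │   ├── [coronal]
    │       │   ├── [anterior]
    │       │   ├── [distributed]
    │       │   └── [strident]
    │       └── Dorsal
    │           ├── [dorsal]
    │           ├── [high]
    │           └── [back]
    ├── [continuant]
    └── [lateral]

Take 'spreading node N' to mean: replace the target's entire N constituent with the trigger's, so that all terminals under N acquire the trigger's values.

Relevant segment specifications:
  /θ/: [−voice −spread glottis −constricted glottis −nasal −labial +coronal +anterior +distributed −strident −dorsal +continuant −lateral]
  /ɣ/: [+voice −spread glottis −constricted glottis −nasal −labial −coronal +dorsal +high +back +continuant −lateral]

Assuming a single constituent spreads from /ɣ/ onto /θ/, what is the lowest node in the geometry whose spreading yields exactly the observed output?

Root

The alternation /θ/ → [ɣ] changes [voice], [coronal], [anterior], [distributed], [strident], [dorsal], [high], [back] and nothing else.
These terminals are all dominated by Root, and no proper subconstituent of Root covers them all; Root is their lowest common ancestor.
Delinking /θ/'s Root and associating /ɣ/'s Root gives precisely the feature bundle of [ɣ].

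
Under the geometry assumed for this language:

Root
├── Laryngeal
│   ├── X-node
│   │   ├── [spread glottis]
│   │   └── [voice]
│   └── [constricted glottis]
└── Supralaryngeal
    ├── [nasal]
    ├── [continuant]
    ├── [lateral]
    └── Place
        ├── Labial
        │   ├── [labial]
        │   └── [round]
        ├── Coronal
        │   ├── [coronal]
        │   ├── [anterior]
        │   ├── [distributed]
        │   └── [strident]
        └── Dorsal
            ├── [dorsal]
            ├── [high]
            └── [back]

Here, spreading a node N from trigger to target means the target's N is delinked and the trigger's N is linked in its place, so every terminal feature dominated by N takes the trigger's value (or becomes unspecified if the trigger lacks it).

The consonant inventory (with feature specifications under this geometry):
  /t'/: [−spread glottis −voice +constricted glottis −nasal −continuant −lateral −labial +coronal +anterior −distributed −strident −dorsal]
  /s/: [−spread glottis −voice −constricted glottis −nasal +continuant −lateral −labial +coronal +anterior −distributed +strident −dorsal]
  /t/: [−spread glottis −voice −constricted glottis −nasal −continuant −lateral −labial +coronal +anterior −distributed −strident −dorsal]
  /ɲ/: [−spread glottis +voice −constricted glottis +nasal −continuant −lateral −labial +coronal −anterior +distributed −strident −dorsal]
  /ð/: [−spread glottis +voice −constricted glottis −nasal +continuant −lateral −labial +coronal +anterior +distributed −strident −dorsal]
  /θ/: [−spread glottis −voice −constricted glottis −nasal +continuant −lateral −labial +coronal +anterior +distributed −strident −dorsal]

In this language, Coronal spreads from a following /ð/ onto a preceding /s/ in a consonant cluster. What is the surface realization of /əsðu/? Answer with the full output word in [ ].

Terminals under Coronal in this geometry: [coronal], [anterior], [distributed], [strident].
The target acquires /ð/'s values for everything under Coronal — [+coronal], [+anterior], [+distributed], [−strident] — while keeping its own [spread glottis], [voice], [constricted glottis], ….
This feature bundle is that of [θ], so /əsðu/ surfaces as [əθðu].

[əθðu]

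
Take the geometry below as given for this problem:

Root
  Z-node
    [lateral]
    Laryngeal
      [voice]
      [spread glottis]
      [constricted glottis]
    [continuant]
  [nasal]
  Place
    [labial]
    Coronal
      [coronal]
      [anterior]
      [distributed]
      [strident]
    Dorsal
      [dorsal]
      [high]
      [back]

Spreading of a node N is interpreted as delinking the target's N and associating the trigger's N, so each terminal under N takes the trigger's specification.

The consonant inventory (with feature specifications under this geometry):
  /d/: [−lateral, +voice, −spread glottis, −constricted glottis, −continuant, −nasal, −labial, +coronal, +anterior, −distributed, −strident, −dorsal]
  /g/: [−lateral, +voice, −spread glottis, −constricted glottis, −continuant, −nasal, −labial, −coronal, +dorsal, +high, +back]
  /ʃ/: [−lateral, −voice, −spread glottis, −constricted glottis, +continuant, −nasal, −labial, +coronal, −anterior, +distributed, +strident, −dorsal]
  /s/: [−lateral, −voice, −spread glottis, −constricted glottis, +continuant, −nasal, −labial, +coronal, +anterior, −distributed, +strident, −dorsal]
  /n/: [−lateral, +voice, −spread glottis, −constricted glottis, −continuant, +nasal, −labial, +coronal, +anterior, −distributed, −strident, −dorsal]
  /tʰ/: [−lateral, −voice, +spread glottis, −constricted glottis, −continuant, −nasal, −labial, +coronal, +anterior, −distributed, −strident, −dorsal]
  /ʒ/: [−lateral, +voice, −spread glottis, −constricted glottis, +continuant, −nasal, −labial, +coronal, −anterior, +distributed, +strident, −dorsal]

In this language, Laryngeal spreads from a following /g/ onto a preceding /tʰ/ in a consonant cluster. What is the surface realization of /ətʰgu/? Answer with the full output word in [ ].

[ədgu]

Terminals under Laryngeal in this geometry: [voice], [spread glottis], [constricted glottis].
After delinking /tʰ/'s Laryngeal and linking /g/'s, the affected terminals become [+voice], [−spread glottis], [−constricted glottis]; [lateral], [continuant], [nasal], … (outside Laryngeal) are retained from /tʰ/.
This feature bundle is that of [d], so /ətʰgu/ surfaces as [ədgu].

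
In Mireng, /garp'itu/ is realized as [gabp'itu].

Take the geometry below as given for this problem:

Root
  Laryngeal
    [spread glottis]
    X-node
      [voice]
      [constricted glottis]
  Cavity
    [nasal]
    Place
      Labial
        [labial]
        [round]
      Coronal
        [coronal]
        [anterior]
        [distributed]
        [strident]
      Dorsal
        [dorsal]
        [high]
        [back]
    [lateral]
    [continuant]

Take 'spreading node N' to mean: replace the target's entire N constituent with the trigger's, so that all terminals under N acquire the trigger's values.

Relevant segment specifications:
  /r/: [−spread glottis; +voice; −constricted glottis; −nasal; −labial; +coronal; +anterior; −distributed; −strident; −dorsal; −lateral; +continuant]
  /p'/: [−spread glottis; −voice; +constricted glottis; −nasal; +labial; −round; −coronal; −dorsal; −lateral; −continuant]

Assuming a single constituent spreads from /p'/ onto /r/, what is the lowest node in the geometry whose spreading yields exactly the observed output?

Cavity

/r/ and [b] differ in [continuant], [labial], [round], [coronal], [anterior], [distributed], [strident]; every other specified feature is identical.
These terminals are all dominated by Cavity, and no proper subconstituent of Cavity covers them all; Cavity is their lowest common ancestor.
If Cavity spreads, every terminal under it takes /p'/'s value, producing [b] as observed.
[constricted glottis], [voice] — on which /p'/ differs from /r/ — are unchanged, so Root cannot have spread; the constituent is no larger than Cavity.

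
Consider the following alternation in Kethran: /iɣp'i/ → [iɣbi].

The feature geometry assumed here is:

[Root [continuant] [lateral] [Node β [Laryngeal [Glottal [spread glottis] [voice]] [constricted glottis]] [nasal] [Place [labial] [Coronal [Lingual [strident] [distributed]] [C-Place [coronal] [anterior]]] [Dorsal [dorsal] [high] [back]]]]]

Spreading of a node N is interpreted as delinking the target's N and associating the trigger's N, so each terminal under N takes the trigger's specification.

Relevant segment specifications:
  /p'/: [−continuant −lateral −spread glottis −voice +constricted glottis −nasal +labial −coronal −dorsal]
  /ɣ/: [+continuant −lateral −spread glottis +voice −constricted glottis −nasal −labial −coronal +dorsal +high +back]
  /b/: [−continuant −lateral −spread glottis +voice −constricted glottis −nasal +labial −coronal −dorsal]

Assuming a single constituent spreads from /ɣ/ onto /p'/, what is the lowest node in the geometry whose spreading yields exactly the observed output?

Laryngeal

The alternation /p'/ → [b] changes [voice], [constricted glottis] and nothing else.
These terminals are all dominated by Laryngeal, and no proper subconstituent of Laryngeal covers them all; Laryngeal is their lowest common ancestor.
If Laryngeal spreads, every terminal under it takes /ɣ/'s value, producing [b] as observed.
Since [dorsal], [labial] are preserved even though /ɣ/ disagrees there, no node above Laryngeal spread.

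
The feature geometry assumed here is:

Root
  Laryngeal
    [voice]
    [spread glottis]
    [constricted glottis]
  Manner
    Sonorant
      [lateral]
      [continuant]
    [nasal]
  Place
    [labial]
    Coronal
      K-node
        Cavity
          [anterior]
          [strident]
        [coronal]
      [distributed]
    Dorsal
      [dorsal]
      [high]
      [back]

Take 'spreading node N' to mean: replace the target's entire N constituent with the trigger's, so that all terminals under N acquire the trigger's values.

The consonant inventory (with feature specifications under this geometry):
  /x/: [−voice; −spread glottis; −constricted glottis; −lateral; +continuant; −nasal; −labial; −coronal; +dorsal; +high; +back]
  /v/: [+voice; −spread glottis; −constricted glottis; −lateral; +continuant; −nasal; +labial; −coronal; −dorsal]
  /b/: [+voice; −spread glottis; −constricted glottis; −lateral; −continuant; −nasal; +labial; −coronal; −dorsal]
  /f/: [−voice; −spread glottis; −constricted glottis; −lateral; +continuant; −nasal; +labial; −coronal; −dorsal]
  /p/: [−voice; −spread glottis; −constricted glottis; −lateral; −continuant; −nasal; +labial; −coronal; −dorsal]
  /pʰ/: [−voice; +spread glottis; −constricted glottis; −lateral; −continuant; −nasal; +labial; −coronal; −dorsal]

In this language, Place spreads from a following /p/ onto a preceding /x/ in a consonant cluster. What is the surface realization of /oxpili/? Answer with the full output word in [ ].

[ofpili]

Place immediately or transitively dominates [labial], [anterior], [strident], [coronal], [distributed], [dorsal], [high], [back].
Spreading Place from /p/ onto /x/ replaces those values with /p/'s: [+labial], [−coronal], [−dorsal]. Features outside Place ([voice], [spread glottis], [constricted glottis], …) stay as in /x/.
This feature bundle is that of [f], so /oxpili/ surfaces as [ofpili].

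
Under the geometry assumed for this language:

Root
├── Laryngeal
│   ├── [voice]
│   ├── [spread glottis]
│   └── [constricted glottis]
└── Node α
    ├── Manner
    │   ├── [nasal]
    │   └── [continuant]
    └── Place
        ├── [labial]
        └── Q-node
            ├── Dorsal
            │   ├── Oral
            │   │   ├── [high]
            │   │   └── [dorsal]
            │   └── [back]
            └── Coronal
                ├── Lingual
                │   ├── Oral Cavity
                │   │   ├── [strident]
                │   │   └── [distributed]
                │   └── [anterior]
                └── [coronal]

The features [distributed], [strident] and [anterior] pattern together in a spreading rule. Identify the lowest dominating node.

Lingual

[distributed]: Root / Node α / Place / Q-node / Coronal / Lingual / Oral Cavity / [distributed].
[strident]: Root / Node α / Place / Q-node / Coronal / Lingual / Oral Cavity / [strident].
[anterior]: Root / Node α / Place / Q-node / Coronal / Lingual / [anterior].
Lingual is the lowest common ancestor — every listed feature sits under it, and no single subconstituent of Lingual covers them all.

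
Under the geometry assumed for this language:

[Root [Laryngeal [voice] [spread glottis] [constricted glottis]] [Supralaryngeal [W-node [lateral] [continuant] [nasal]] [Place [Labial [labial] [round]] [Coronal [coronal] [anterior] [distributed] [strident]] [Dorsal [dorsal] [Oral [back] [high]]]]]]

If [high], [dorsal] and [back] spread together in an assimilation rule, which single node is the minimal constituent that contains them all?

Dorsal

[high]: Root > Supralaryngeal > Place > Dorsal > Oral > [high].
[dorsal] lies under Dorsal (below Supralaryngeal).
[back]: Root > Supralaryngeal > Place > Dorsal > Oral > [back].
The listed terminals split across distinct daughters of Dorsal, so Dorsal itself is the smallest node containing them all.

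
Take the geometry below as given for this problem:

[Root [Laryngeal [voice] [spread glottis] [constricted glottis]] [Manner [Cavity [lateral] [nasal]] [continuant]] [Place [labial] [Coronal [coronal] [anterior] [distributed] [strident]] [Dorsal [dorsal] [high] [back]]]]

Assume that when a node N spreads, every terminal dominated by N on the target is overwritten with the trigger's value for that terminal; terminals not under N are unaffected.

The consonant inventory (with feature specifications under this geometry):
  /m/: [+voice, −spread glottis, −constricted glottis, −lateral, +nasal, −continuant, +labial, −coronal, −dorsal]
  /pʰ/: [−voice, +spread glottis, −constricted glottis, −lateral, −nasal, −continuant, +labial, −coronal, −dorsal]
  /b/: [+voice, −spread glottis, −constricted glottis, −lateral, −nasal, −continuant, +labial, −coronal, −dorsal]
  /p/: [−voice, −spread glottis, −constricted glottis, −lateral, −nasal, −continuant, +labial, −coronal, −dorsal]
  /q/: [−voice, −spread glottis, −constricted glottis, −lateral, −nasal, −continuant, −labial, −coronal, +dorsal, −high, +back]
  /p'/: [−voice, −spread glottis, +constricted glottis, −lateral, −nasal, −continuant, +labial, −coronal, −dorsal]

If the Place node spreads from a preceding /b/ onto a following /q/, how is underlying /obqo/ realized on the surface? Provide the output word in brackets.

[obpo]

Place immediately or transitively dominates [labial], [coronal], [anterior], [distributed], [strident], [dorsal], [high], [back].
After delinking /q/'s Place and linking /b/'s, the affected terminals become [+labial], [−coronal], [−dorsal]; [voice], [spread glottis], [constricted glottis], … (outside Place) are retained from /q/.
Among the inventory, only /p/ has exactly this specification, giving the surface form [obpo].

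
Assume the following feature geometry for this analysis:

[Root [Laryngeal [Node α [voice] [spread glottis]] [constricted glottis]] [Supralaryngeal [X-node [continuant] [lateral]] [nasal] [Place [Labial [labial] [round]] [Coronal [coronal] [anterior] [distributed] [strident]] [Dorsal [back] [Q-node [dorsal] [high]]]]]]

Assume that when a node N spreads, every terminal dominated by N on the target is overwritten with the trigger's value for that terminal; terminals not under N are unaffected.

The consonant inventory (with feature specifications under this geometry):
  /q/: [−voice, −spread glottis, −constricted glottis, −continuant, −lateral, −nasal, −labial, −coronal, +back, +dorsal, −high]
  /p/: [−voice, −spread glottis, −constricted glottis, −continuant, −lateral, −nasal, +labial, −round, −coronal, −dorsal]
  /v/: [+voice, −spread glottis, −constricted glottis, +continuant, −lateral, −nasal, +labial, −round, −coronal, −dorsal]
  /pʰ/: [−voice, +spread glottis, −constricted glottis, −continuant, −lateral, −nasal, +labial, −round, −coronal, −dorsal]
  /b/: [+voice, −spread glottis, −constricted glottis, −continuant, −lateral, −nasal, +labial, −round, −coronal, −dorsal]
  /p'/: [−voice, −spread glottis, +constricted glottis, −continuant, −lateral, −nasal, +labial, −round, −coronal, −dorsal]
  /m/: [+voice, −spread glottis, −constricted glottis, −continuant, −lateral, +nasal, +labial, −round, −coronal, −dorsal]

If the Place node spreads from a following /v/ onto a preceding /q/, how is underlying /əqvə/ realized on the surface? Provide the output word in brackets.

[əpvə]

The Place node dominates the terminals [labial], [round], [coronal], [anterior], [distributed], [strident], [back], [dorsal], [high].
After delinking /q/'s Place and linking /v/'s, the affected terminals become [+labial], [−round], [−coronal], [−dorsal]; [voice], [spread glottis], [constricted glottis], … (outside Place) are retained from /q/.
Among the inventory, only /p/ has exactly this specification, giving the surface form [əpvə].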